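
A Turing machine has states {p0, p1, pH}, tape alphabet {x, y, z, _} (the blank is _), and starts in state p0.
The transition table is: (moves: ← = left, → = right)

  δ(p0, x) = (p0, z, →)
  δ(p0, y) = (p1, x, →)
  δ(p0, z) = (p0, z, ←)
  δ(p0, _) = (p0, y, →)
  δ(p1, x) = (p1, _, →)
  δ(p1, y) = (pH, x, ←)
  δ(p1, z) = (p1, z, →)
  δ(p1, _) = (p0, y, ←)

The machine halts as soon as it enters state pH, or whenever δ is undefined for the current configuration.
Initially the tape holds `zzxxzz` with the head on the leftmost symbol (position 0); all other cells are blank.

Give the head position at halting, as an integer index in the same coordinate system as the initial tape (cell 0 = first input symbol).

state=p0 head=0 tape=_[z]zxxzz_   (p0,z)→(p0,z,←)
state=p0 head=-1 tape=[_]zzxxzz_   (p0,_)→(p0,y,→)
state=p0 head=0 tape=y[z]zxxzz_   (p0,z)→(p0,z,←)
state=p0 head=-1 tape=[y]zzxxzz_   (p0,y)→(p1,x,→)
state=p1 head=0 tape=x[z]zxxzz_   (p1,z)→(p1,z,→)
state=p1 head=1 tape=xz[z]xxzz_   (p1,z)→(p1,z,→)
state=p1 head=2 tape=xzz[x]xzz_   (p1,x)→(p1,_,→)
state=p1 head=3 tape=xzz_[x]zz_   (p1,x)→(p1,_,→)
state=p1 head=4 tape=xzz__[z]z_   (p1,z)→(p1,z,→)
state=p1 head=5 tape=xzz__z[z]_   (p1,z)→(p1,z,→)
state=p1 head=6 tape=xzz__zz[_]   (p1,_)→(p0,y,←)
state=p0 head=5 tape=xzz__z[z]y   (p0,z)→(p0,z,←)
state=p0 head=4 tape=xzz__[z]zy   (p0,z)→(p0,z,←)
state=p0 head=3 tape=xzz_[_]zzy   (p0,_)→(p0,y,→)
state=p0 head=4 tape=xzz_y[z]zy   (p0,z)→(p0,z,←)
state=p0 head=3 tape=xzz_[y]zzy   (p0,y)→(p1,x,→)
state=p1 head=4 tape=xzz_x[z]zy   (p1,z)→(p1,z,→)
state=p1 head=5 tape=xzz_xz[z]y   (p1,z)→(p1,z,→)
state=p1 head=6 tape=xzz_xzz[y]   (p1,y)→(pH,x,←)
state=pH head=5 tape=xzz_xz[z]x
At halt the head is at cell 5.

5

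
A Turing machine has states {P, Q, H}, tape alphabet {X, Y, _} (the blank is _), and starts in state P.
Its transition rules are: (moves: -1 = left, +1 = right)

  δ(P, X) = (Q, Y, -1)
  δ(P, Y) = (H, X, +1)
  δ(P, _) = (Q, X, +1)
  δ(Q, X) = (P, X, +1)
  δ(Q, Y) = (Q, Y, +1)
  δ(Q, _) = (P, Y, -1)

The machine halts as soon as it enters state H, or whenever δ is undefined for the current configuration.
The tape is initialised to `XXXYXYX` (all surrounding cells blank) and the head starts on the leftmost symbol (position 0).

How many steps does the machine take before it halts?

P | __[X]XXYXYX   read X → write Y, move -1, go to Q
Q | _[_]YXXYXYX   read _ → write Y, move -1, go to P
P | [_]YYXXYXYX   read _ → write X, move +1, go to Q
Q | X[Y]YXXYXYX   read Y → write Y, move +1, go to Q
Q | XY[Y]XXYXYX   read Y → write Y, move +1, go to Q
Q | XYY[X]XYXYX   read X → write X, move +1, go to P
P | XYYX[X]YXYX   read X → write Y, move -1, go to Q
Q | XYY[X]YYXYX   read X → write X, move +1, go to P
P | XYYX[Y]YXYX   read Y → write X, move +1, go to H
H | XYYXX[Y]XYX
M halts after 9 transitions.

9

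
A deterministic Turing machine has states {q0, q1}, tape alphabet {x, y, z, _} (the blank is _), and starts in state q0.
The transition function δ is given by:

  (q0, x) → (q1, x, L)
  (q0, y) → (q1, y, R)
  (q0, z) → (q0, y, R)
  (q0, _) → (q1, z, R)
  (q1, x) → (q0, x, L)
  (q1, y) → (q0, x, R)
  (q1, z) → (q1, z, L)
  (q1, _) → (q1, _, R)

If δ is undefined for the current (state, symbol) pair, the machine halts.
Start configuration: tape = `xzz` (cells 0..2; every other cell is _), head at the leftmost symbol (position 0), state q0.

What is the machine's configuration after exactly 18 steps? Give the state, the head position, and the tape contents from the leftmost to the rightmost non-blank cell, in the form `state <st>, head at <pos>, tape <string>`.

q0 | ___[x]zz   read x → write x, move L, go to q1
q1 | __[_]xzz   read _ → write _, move R, go to q1
q1 | ___[x]zz   read x → write x, move L, go to q0
q0 | __[_]xzz   read _ → write z, move R, go to q1
q1 | __z[x]zz   read x → write x, move L, go to q0
q0 | __[z]xzz   read z → write y, move R, go to q0
q0 | __y[x]zz   read x → write x, move L, go to q1
q1 | __[y]xzz   read y → write x, move R, go to q0
q0 | __x[x]zz   read x → write x, move L, go to q1
q1 | __[x]xzz   read x → write x, move L, go to q0
q0 | _[_]xxzz   read _ → write z, move R, go to q1
q1 | _z[x]xzz   read x → write x, move L, go to q0
q0 | _[z]xxzz   read z → write y, move R, go to q0
q0 | _y[x]xzz   read x → write x, move L, go to q1
q1 | _[y]xxzz   read y → write x, move R, go to q0
q0 | _x[x]xzz   read x → write x, move L, go to q1
q1 | _[x]xxzz   read x → write x, move L, go to q0
q0 | [_]xxxzz   read _ → write z, move R, go to q1
q1 | z[x]xxzz
After 18 steps: state q1, head at -2, tape zxxxzz.

state q1, head at -2, tape zxxxzz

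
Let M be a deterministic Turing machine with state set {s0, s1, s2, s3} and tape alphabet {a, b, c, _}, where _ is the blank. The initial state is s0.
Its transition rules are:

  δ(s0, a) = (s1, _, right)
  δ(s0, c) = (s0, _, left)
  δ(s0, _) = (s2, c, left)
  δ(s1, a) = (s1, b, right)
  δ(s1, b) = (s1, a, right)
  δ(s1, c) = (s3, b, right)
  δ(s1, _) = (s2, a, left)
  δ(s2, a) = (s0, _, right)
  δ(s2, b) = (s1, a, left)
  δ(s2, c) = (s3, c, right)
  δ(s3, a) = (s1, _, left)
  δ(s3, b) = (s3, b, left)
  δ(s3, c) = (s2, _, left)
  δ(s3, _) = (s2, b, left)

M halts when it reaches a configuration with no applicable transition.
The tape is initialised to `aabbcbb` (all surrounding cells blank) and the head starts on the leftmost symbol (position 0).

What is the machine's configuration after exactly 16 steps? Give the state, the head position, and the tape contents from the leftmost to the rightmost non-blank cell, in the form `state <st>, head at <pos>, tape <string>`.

state s1, head at 6, tape abbaab

state=s0 head=0 tape=[a]abbcbb   (s0,a)→(s1,_,right)
state=s1 head=1 tape=_[a]bbcbb   (s1,a)→(s1,b,right)
state=s1 head=2 tape=_b[b]bcbb   (s1,b)→(s1,a,right)
state=s1 head=3 tape=_ba[b]cbb   (s1,b)→(s1,a,right)
state=s1 head=4 tape=_baa[c]bb   (s1,c)→(s3,b,right)
state=s3 head=5 tape=_baab[b]b   (s3,b)→(s3,b,left)
state=s3 head=4 tape=_baa[b]bb   (s3,b)→(s3,b,left)
state=s3 head=3 tape=_ba[a]bbb   (s3,a)→(s1,_,left)
state=s1 head=2 tape=_b[a]_bbb   (s1,a)→(s1,b,right)
state=s1 head=3 tape=_bb[_]bbb   (s1,_)→(s2,a,left)
state=s2 head=2 tape=_b[b]abbb   (s2,b)→(s1,a,left)
state=s1 head=1 tape=_[b]aabbb   (s1,b)→(s1,a,right)
state=s1 head=2 tape=_a[a]abbb   (s1,a)→(s1,b,right)
state=s1 head=3 tape=_ab[a]bbb   (s1,a)→(s1,b,right)
state=s1 head=4 tape=_abb[b]bb   (s1,b)→(s1,a,right)
state=s1 head=5 tape=_abba[b]b   (s1,b)→(s1,a,right)
state=s1 head=6 tape=_abbaa[b]
After 16 steps: state s1, head at 6, tape abbaab.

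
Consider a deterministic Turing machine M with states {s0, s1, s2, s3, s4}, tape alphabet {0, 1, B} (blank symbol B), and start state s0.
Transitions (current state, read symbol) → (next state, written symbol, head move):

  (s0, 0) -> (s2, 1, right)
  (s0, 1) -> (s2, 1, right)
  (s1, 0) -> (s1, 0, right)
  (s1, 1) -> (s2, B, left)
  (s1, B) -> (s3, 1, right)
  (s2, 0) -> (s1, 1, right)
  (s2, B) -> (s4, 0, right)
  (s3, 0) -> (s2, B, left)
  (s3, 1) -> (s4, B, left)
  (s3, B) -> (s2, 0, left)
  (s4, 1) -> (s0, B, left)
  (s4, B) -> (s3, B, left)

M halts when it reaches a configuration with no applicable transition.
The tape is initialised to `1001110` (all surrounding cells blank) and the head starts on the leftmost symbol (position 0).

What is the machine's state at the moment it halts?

s2

state=s0 head=0 tape=[1]001110   (s0,1)→(s2,1,right)
state=s2 head=1 tape=1[0]01110   (s2,0)→(s1,1,right)
state=s1 head=2 tape=11[0]1110   (s1,0)→(s1,0,right)
state=s1 head=3 tape=110[1]110   (s1,1)→(s2,B,left)
state=s2 head=2 tape=11[0]B110   (s2,0)→(s1,1,right)
state=s1 head=3 tape=111[B]110   (s1,B)→(s3,1,right)
state=s3 head=4 tape=1111[1]10   (s3,1)→(s4,B,left)
state=s4 head=3 tape=111[1]B10   (s4,1)→(s0,B,left)
state=s0 head=2 tape=11[1]BB10   (s0,1)→(s2,1,right)
state=s2 head=3 tape=111[B]B10   (s2,B)→(s4,0,right)
state=s4 head=4 tape=1110[B]10   (s4,B)→(s3,B,left)
state=s3 head=3 tape=111[0]B10   (s3,0)→(s2,B,left)
state=s2 head=2 tape=11[1]BB10
No transition is defined for (s2, 1); M halts in state s2.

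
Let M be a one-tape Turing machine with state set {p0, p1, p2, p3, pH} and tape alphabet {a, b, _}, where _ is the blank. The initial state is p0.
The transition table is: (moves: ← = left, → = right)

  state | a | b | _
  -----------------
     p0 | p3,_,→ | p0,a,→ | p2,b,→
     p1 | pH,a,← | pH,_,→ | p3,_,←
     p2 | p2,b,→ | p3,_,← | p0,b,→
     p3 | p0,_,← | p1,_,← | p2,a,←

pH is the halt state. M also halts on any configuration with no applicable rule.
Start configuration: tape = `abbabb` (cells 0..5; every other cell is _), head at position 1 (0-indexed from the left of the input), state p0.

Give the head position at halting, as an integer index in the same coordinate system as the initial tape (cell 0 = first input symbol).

state=p0 head=1 tape=a[b]babb   (p0,b)→(p0,a,→)
state=p0 head=2 tape=aa[b]abb   (p0,b)→(p0,a,→)
state=p0 head=3 tape=aaa[a]bb   (p0,a)→(p3,_,→)
state=p3 head=4 tape=aaa_[b]b   (p3,b)→(p1,_,←)
state=p1 head=3 tape=aaa[_]_b   (p1,_)→(p3,_,←)
state=p3 head=2 tape=aa[a]__b   (p3,a)→(p0,_,←)
state=p0 head=1 tape=a[a]___b   (p0,a)→(p3,_,→)
state=p3 head=2 tape=a_[_]__b   (p3,_)→(p2,a,←)
state=p2 head=1 tape=a[_]a__b   (p2,_)→(p0,b,→)
state=p0 head=2 tape=ab[a]__b   (p0,a)→(p3,_,→)
state=p3 head=3 tape=ab_[_]_b   (p3,_)→(p2,a,←)
state=p2 head=2 tape=ab[_]a_b   (p2,_)→(p0,b,→)
state=p0 head=3 tape=abb[a]_b   (p0,a)→(p3,_,→)
state=p3 head=4 tape=abb_[_]b   (p3,_)→(p2,a,←)
state=p2 head=3 tape=abb[_]ab   (p2,_)→(p0,b,→)
state=p0 head=4 tape=abbb[a]b   (p0,a)→(p3,_,→)
state=p3 head=5 tape=abbb_[b]   (p3,b)→(p1,_,←)
state=p1 head=4 tape=abbb[_]_   (p1,_)→(p3,_,←)
state=p3 head=3 tape=abb[b]__   (p3,b)→(p1,_,←)
state=p1 head=2 tape=ab[b]___   (p1,b)→(pH,_,→)
state=pH head=3 tape=ab_[_]__
At halt the head is at cell 3.

3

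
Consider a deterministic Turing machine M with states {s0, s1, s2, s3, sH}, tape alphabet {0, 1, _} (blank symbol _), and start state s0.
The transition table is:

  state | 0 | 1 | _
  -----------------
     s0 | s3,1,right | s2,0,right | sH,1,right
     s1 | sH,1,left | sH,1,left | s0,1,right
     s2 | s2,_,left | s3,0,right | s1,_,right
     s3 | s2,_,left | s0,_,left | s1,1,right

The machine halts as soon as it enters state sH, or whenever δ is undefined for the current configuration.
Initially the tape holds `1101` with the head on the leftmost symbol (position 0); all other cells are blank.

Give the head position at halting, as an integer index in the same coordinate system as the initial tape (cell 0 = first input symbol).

2

state=s0 head=0 tape=_[1]101   (s0,1)→(s2,0,right)
state=s2 head=1 tape=_0[1]01   (s2,1)→(s3,0,right)
state=s3 head=2 tape=_00[0]1   (s3,0)→(s2,_,left)
state=s2 head=1 tape=_0[0]_1   (s2,0)→(s2,_,left)
state=s2 head=0 tape=_[0]__1   (s2,0)→(s2,_,left)
state=s2 head=-1 tape=[_]___1   (s2,_)→(s1,_,right)
state=s1 head=0 tape=_[_]__1   (s1,_)→(s0,1,right)
state=s0 head=1 tape=_1[_]_1   (s0,_)→(sH,1,right)
state=sH head=2 tape=_11[_]1
At halt the head is at cell 2.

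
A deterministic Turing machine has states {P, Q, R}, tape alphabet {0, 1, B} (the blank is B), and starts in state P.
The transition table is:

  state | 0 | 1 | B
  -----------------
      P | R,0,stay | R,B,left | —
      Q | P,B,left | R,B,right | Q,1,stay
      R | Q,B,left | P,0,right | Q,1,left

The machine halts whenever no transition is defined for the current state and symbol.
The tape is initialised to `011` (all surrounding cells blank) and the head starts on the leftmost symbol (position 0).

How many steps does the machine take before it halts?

16

state=P head=0 tape=B[0]11   (P,0)→(R,0,stay)
state=R head=0 tape=B[0]11   (R,0)→(Q,B,left)
state=Q head=-1 tape=[B]B11   (Q,B)→(Q,1,stay)
state=Q head=-1 tape=[1]B11   (Q,1)→(R,B,right)
state=R head=0 tape=B[B]11   (R,B)→(Q,1,left)
state=Q head=-1 tape=[B]111   (Q,B)→(Q,1,stay)
state=Q head=-1 tape=[1]111   (Q,1)→(R,B,right)
state=R head=0 tape=B[1]11   (R,1)→(P,0,right)
state=P head=1 tape=B0[1]1   (P,1)→(R,B,left)
state=R head=0 tape=B[0]B1   (R,0)→(Q,B,left)
state=Q head=-1 tape=[B]BB1   (Q,B)→(Q,1,stay)
state=Q head=-1 tape=[1]BB1   (Q,1)→(R,B,right)
state=R head=0 tape=B[B]B1   (R,B)→(Q,1,left)
state=Q head=-1 tape=[B]1B1   (Q,B)→(Q,1,stay)
state=Q head=-1 tape=[1]1B1   (Q,1)→(R,B,right)
state=R head=0 tape=B[1]B1   (R,1)→(P,0,right)
state=P head=1 tape=B0[B]1
M halts after 16 transitions.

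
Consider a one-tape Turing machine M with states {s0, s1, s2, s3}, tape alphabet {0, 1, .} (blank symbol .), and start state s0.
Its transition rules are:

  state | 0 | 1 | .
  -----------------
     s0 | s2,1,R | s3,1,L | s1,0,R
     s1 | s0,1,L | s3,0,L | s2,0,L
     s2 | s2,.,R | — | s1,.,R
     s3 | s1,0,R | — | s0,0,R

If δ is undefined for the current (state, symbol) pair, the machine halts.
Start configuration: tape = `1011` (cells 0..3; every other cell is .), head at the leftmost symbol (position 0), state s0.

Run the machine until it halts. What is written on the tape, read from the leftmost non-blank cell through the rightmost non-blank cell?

s0 | .[1]011   read 1 → write 1, move L, go to s3
s3 | [.]1011   read . → write 0, move R, go to s0
s0 | 0[1]011   read 1 → write 1, move L, go to s3
s3 | [0]1011   read 0 → write 0, move R, go to s1
s1 | 0[1]011   read 1 → write 0, move L, go to s3
s3 | [0]0011   read 0 → write 0, move R, go to s1
s1 | 0[0]011   read 0 → write 1, move L, go to s0
s0 | [0]1011   read 0 → write 1, move R, go to s2
s2 | 1[1]011
The non-blank tape span at halt is 11011.

11011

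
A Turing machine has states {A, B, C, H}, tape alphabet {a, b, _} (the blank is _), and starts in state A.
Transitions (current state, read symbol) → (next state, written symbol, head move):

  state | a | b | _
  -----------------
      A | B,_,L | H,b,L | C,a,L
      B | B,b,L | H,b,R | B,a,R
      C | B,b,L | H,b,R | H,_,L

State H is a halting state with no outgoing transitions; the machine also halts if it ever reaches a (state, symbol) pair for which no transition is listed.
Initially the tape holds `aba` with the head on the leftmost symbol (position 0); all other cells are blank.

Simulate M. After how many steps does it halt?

4

state=A head=0 tape=_[a]ba   (A,a)→(B,_,L)
state=B head=-1 tape=[_]_ba   (B,_)→(B,a,R)
state=B head=0 tape=a[_]ba   (B,_)→(B,a,R)
state=B head=1 tape=aa[b]a   (B,b)→(H,b,R)
state=H head=2 tape=aab[a]
M halts after 4 transitions.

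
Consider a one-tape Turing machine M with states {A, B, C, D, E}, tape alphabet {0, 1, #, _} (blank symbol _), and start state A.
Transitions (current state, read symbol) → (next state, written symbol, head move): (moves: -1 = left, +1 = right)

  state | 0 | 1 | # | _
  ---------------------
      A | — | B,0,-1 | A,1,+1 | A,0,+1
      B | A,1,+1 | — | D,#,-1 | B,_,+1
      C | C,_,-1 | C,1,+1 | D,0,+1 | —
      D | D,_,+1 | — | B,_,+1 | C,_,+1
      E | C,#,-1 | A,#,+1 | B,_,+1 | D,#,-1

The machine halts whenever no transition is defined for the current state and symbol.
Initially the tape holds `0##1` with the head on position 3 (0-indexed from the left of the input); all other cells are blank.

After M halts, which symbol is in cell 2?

state=A head=3 tape=0##[1]__   (A,1)→(B,0,-1)
state=B head=2 tape=0#[#]0__   (B,#)→(D,#,-1)
state=D head=1 tape=0[#]#0__   (D,#)→(B,_,+1)
state=B head=2 tape=0_[#]0__   (B,#)→(D,#,-1)
state=D head=1 tape=0[_]#0__   (D,_)→(C,_,+1)
state=C head=2 tape=0_[#]0__   (C,#)→(D,0,+1)
state=D head=3 tape=0_0[0]__   (D,0)→(D,_,+1)
state=D head=4 tape=0_0_[_]_   (D,_)→(C,_,+1)
state=C head=5 tape=0_0__[_]
Cell 2 holds 0 when M halts.

0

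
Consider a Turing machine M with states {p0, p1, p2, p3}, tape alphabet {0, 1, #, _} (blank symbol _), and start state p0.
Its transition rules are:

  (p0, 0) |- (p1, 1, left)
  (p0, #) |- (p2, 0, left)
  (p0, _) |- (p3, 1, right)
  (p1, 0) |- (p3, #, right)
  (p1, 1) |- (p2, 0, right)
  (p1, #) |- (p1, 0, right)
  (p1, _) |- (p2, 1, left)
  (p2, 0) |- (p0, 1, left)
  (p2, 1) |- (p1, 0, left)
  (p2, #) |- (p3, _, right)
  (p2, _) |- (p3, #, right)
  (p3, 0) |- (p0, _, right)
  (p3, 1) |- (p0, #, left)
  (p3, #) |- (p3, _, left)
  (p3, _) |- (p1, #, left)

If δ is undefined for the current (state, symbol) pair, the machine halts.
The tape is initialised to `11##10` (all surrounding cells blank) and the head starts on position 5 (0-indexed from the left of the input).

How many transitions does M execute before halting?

p0 | 11##1[0]___   read 0 → write 1, move left, go to p1
p1 | 11##[1]1___   read 1 → write 0, move right, go to p2
p2 | 11##0[1]___   read 1 → write 0, move left, go to p1
p1 | 11##[0]0___   read 0 → write #, move right, go to p3
p3 | 11###[0]___   read 0 → write _, move right, go to p0
p0 | 11###_[_]__   read _ → write 1, move right, go to p3
p3 | 11###_1[_]_   read _ → write #, move left, go to p1
p1 | 11###_[1]#_   read 1 → write 0, move right, go to p2
p2 | 11###_0[#]_   read # → write _, move right, go to p3
p3 | 11###_0_[_]   read _ → write #, move left, go to p1
p1 | 11###_0[_]#   read _ → write 1, move left, go to p2
p2 | 11###_[0]1#   read 0 → write 1, move left, go to p0
p0 | 11###[_]11#   read _ → write 1, move right, go to p3
p3 | 11###1[1]1#   read 1 → write #, move left, go to p0
p0 | 11###[1]#1#
M halts after 14 transitions.

14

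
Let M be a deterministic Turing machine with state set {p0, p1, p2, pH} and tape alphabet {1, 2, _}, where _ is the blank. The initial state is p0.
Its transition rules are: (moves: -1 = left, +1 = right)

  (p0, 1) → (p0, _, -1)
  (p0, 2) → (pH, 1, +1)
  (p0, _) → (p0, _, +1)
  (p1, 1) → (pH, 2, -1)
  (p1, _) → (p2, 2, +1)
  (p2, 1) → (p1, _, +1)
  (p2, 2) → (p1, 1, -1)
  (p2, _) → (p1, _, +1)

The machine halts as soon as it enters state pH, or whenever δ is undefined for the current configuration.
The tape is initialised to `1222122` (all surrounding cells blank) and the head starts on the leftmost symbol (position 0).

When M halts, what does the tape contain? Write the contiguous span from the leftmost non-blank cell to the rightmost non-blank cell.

122122

state=p0 head=0 tape=_[1]222122   (p0,1)→(p0,_,-1)
state=p0 head=-1 tape=[_]_222122   (p0,_)→(p0,_,+1)
state=p0 head=0 tape=_[_]222122   (p0,_)→(p0,_,+1)
state=p0 head=1 tape=__[2]22122   (p0,2)→(pH,1,+1)
state=pH head=2 tape=__1[2]2122
The non-blank tape span at halt is 122122.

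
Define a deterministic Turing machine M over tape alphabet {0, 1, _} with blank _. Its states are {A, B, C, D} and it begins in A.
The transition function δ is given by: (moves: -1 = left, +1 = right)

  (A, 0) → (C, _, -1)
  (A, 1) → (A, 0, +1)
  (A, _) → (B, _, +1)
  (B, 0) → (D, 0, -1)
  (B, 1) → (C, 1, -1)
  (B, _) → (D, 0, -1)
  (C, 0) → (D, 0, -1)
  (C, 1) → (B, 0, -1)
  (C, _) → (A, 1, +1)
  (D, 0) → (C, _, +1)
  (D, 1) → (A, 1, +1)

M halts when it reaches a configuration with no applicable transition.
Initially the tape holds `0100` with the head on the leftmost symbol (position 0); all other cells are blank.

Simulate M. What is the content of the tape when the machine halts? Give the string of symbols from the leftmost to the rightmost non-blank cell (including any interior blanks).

00____0

state=A head=0 tape=____[0]100   (A,0)→(C,_,-1)
state=C head=-1 tape=___[_]_100   (C,_)→(A,1,+1)
state=A head=0 tape=___1[_]100   (A,_)→(B,_,+1)
state=B head=1 tape=___1_[1]00   (B,1)→(C,1,-1)
state=C head=0 tape=___1[_]100   (C,_)→(A,1,+1)
state=A head=1 tape=___11[1]00   (A,1)→(A,0,+1)
state=A head=2 tape=___110[0]0   (A,0)→(C,_,-1)
state=C head=1 tape=___11[0]_0   (C,0)→(D,0,-1)
state=D head=0 tape=___1[1]0_0   (D,1)→(A,1,+1)
state=A head=1 tape=___11[0]_0   (A,0)→(C,_,-1)
state=C head=0 tape=___1[1]__0   (C,1)→(B,0,-1)
state=B head=-1 tape=___[1]0__0   (B,1)→(C,1,-1)
state=C head=-2 tape=__[_]10__0   (C,_)→(A,1,+1)
state=A head=-1 tape=__1[1]0__0   (A,1)→(A,0,+1)
state=A head=0 tape=__10[0]__0   (A,0)→(C,_,-1)
state=C head=-1 tape=__1[0]___0   (C,0)→(D,0,-1)
state=D head=-2 tape=__[1]0___0   (D,1)→(A,1,+1)
state=A head=-1 tape=__1[0]___0   (A,0)→(C,_,-1)
state=C head=-2 tape=__[1]____0   (C,1)→(B,0,-1)
state=B head=-3 tape=_[_]0____0   (B,_)→(D,0,-1)
state=D head=-4 tape=[_]00____0
The non-blank tape span at halt is 00____0.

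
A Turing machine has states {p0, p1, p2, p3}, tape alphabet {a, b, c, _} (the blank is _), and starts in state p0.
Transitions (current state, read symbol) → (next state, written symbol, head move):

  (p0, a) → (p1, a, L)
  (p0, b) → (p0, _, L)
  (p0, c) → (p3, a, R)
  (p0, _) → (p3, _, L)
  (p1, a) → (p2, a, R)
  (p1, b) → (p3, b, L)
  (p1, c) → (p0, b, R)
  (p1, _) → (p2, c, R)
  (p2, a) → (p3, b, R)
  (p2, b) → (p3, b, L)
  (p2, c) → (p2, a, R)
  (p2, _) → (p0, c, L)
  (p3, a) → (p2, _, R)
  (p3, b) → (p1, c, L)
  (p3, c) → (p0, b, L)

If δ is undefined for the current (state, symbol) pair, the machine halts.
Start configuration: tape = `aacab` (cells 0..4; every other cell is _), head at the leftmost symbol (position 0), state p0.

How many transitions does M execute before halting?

10

state=p0 head=0 tape=_[a]acab   (p0,a)→(p1,a,L)
state=p1 head=-1 tape=[_]aacab   (p1,_)→(p2,c,R)
state=p2 head=0 tape=c[a]acab   (p2,a)→(p3,b,R)
state=p3 head=1 tape=cb[a]cab   (p3,a)→(p2,_,R)
state=p2 head=2 tape=cb_[c]ab   (p2,c)→(p2,a,R)
state=p2 head=3 tape=cb_a[a]b   (p2,a)→(p3,b,R)
state=p3 head=4 tape=cb_ab[b]   (p3,b)→(p1,c,L)
state=p1 head=3 tape=cb_a[b]c   (p1,b)→(p3,b,L)
state=p3 head=2 tape=cb_[a]bc   (p3,a)→(p2,_,R)
state=p2 head=3 tape=cb__[b]c   (p2,b)→(p3,b,L)
state=p3 head=2 tape=cb_[_]bc
M halts after 10 transitions.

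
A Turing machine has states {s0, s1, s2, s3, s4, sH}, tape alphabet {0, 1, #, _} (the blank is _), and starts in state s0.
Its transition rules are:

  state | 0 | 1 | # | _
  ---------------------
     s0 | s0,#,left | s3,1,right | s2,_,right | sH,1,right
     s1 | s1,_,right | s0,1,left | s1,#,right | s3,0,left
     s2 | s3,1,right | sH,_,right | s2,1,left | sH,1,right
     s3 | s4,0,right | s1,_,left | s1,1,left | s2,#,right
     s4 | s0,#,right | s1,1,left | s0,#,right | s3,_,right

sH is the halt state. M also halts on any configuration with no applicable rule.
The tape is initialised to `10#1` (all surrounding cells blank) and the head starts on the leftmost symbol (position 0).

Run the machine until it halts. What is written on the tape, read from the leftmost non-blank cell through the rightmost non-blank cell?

10#1#1

state=s0 head=0 tape=[1]0#1___   (s0,1)→(s3,1,right)
state=s3 head=1 tape=1[0]#1___   (s3,0)→(s4,0,right)
state=s4 head=2 tape=10[#]1___   (s4,#)→(s0,#,right)
state=s0 head=3 tape=10#[1]___   (s0,1)→(s3,1,right)
state=s3 head=4 tape=10#1[_]__   (s3,_)→(s2,#,right)
state=s2 head=5 tape=10#1#[_]_   (s2,_)→(sH,1,right)
state=sH head=6 tape=10#1#1[_]
The non-blank tape span at halt is 10#1#1.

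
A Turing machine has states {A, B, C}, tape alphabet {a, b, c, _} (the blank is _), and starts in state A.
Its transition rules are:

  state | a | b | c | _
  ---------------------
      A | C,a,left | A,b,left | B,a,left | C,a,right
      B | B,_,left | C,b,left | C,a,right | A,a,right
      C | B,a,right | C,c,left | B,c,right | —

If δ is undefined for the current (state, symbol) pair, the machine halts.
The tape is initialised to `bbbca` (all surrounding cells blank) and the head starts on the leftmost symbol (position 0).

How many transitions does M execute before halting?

14

A | _[b]bbca   read b → write b, move left, go to A
A | [_]bbbca   read _ → write a, move right, go to C
C | a[b]bbca   read b → write c, move left, go to C
C | [a]cbbca   read a → write a, move right, go to B
B | a[c]bbca   read c → write a, move right, go to C
C | aa[b]bca   read b → write c, move left, go to C
C | a[a]cbca   read a → write a, move right, go to B
B | aa[c]bca   read c → write a, move right, go to C
C | aaa[b]ca   read b → write c, move left, go to C
C | aa[a]cca   read a → write a, move right, go to B
B | aaa[c]ca   read c → write a, move right, go to C
C | aaaa[c]a   read c → write c, move right, go to B
B | aaaac[a]   read a → write _, move left, go to B
B | aaaa[c]_   read c → write a, move right, go to C
C | aaaaa[_]
M halts after 14 transitions.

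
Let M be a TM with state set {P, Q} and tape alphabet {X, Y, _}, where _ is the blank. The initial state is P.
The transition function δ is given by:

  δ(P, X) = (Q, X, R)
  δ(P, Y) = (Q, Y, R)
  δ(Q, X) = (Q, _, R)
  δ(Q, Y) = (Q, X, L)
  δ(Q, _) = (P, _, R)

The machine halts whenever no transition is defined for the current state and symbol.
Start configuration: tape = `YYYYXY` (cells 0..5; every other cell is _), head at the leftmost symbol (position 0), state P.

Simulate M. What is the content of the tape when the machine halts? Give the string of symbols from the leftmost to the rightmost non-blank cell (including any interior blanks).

X____X

state=P head=0 tape=_[Y]YYYXY__   (P,Y)→(Q,Y,R)
state=Q head=1 tape=_Y[Y]YYXY__   (Q,Y)→(Q,X,L)
state=Q head=0 tape=_[Y]XYYXY__   (Q,Y)→(Q,X,L)
state=Q head=-1 tape=[_]XXYYXY__   (Q,_)→(P,_,R)
state=P head=0 tape=_[X]XYYXY__   (P,X)→(Q,X,R)
state=Q head=1 tape=_X[X]YYXY__   (Q,X)→(Q,_,R)
state=Q head=2 tape=_X_[Y]YXY__   (Q,Y)→(Q,X,L)
state=Q head=1 tape=_X[_]XYXY__   (Q,_)→(P,_,R)
state=P head=2 tape=_X_[X]YXY__   (P,X)→(Q,X,R)
state=Q head=3 tape=_X_X[Y]XY__   (Q,Y)→(Q,X,L)
state=Q head=2 tape=_X_[X]XXY__   (Q,X)→(Q,_,R)
state=Q head=3 tape=_X__[X]XY__   (Q,X)→(Q,_,R)
state=Q head=4 tape=_X___[X]Y__   (Q,X)→(Q,_,R)
state=Q head=5 tape=_X____[Y]__   (Q,Y)→(Q,X,L)
state=Q head=4 tape=_X___[_]X__   (Q,_)→(P,_,R)
state=P head=5 tape=_X____[X]__   (P,X)→(Q,X,R)
state=Q head=6 tape=_X____X[_]_   (Q,_)→(P,_,R)
state=P head=7 tape=_X____X_[_]
The non-blank tape span at halt is X____X.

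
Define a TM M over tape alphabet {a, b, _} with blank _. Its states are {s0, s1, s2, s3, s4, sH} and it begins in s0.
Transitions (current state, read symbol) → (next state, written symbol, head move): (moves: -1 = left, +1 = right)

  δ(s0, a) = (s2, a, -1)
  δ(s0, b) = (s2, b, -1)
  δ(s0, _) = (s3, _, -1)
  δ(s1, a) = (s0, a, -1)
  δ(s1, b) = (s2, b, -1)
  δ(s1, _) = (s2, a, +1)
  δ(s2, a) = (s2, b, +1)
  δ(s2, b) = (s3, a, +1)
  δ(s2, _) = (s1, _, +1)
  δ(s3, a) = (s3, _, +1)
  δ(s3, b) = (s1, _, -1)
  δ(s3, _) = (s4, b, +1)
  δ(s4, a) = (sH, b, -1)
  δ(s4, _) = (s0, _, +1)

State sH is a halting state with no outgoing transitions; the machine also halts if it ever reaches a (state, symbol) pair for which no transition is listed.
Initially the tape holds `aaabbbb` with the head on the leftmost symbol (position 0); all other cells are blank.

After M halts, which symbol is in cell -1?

state=s0 head=0 tape=___[a]aabbbb   (s0,a)→(s2,a,-1)
state=s2 head=-1 tape=__[_]aaabbbb   (s2,_)→(s1,_,+1)
state=s1 head=0 tape=___[a]aabbbb   (s1,a)→(s0,a,-1)
state=s0 head=-1 tape=__[_]aaabbbb   (s0,_)→(s3,_,-1)
state=s3 head=-2 tape=_[_]_aaabbbb   (s3,_)→(s4,b,+1)
state=s4 head=-1 tape=_b[_]aaabbbb   (s4,_)→(s0,_,+1)
state=s0 head=0 tape=_b_[a]aabbbb   (s0,a)→(s2,a,-1)
state=s2 head=-1 tape=_b[_]aaabbbb   (s2,_)→(s1,_,+1)
state=s1 head=0 tape=_b_[a]aabbbb   (s1,a)→(s0,a,-1)
state=s0 head=-1 tape=_b[_]aaabbbb   (s0,_)→(s3,_,-1)
state=s3 head=-2 tape=_[b]_aaabbbb   (s3,b)→(s1,_,-1)
state=s1 head=-3 tape=[_]__aaabbbb   (s1,_)→(s2,a,+1)
state=s2 head=-2 tape=a[_]_aaabbbb   (s2,_)→(s1,_,+1)
state=s1 head=-1 tape=a_[_]aaabbbb   (s1,_)→(s2,a,+1)
state=s2 head=0 tape=a_a[a]aabbbb   (s2,a)→(s2,b,+1)
state=s2 head=1 tape=a_ab[a]abbbb   (s2,a)→(s2,b,+1)
state=s2 head=2 tape=a_abb[a]bbbb   (s2,a)→(s2,b,+1)
state=s2 head=3 tape=a_abbb[b]bbb   (s2,b)→(s3,a,+1)
state=s3 head=4 tape=a_abbba[b]bb   (s3,b)→(s1,_,-1)
state=s1 head=3 tape=a_abbb[a]_bb   (s1,a)→(s0,a,-1)
state=s0 head=2 tape=a_abb[b]a_bb   (s0,b)→(s2,b,-1)
state=s2 head=1 tape=a_ab[b]ba_bb   (s2,b)→(s3,a,+1)
state=s3 head=2 tape=a_aba[b]a_bb   (s3,b)→(s1,_,-1)
state=s1 head=1 tape=a_ab[a]_a_bb   (s1,a)→(s0,a,-1)
state=s0 head=0 tape=a_a[b]a_a_bb   (s0,b)→(s2,b,-1)
state=s2 head=-1 tape=a_[a]ba_a_bb   (s2,a)→(s2,b,+1)
state=s2 head=0 tape=a_b[b]a_a_bb   (s2,b)→(s3,a,+1)
state=s3 head=1 tape=a_ba[a]_a_bb   (s3,a)→(s3,_,+1)
state=s3 head=2 tape=a_ba_[_]a_bb   (s3,_)→(s4,b,+1)
state=s4 head=3 tape=a_ba_b[a]_bb   (s4,a)→(sH,b,-1)
state=sH head=2 tape=a_ba_[b]b_bb
Cell -1 holds b when M halts.

b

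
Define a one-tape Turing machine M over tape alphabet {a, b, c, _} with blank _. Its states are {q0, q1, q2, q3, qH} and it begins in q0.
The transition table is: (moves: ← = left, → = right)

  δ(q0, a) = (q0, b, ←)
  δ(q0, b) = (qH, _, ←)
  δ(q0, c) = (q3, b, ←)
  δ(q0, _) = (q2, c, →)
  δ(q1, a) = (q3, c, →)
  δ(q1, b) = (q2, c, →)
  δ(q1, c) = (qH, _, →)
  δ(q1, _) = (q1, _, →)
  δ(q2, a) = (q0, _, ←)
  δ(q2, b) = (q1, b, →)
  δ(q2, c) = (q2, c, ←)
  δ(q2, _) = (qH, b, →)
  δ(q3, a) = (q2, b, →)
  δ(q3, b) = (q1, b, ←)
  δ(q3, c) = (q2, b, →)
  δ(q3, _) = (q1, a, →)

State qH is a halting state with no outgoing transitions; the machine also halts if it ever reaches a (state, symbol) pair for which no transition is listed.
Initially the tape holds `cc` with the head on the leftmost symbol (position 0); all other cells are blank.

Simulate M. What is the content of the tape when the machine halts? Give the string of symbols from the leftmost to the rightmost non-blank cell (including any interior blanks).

q0 | __[c]c   read c → write b, move ←, go to q3
q3 | _[_]bc   read _ → write a, move →, go to q1
q1 | _a[b]c   read b → write c, move →, go to q2
q2 | _ac[c]   read c → write c, move ←, go to q2
q2 | _a[c]c   read c → write c, move ←, go to q2
q2 | _[a]cc   read a → write _, move ←, go to q0
q0 | [_]_cc   read _ → write c, move →, go to q2
q2 | c[_]cc   read _ → write b, move →, go to qH
qH | cb[c]c
The non-blank tape span at halt is cbcc.

cbcc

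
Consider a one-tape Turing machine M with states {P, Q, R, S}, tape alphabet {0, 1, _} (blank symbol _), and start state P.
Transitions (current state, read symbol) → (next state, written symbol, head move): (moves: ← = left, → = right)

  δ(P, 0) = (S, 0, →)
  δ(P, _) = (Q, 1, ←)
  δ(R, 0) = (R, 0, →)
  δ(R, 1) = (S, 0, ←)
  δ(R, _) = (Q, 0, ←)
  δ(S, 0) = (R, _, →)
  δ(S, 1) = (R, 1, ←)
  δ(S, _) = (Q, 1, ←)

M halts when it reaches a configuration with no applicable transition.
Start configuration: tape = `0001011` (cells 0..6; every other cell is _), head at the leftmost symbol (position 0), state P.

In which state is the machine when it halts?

state=P head=0 tape=[0]001011_   (P,0)→(S,0,→)
state=S head=1 tape=0[0]01011_   (S,0)→(R,_,→)
state=R head=2 tape=0_[0]1011_   (R,0)→(R,0,→)
state=R head=3 tape=0_0[1]011_   (R,1)→(S,0,←)
state=S head=2 tape=0_[0]0011_   (S,0)→(R,_,→)
state=R head=3 tape=0__[0]011_   (R,0)→(R,0,→)
state=R head=4 tape=0__0[0]11_   (R,0)→(R,0,→)
state=R head=5 tape=0__00[1]1_   (R,1)→(S,0,←)
state=S head=4 tape=0__0[0]01_   (S,0)→(R,_,→)
state=R head=5 tape=0__0_[0]1_   (R,0)→(R,0,→)
state=R head=6 tape=0__0_0[1]_   (R,1)→(S,0,←)
state=S head=5 tape=0__0_[0]0_   (S,0)→(R,_,→)
state=R head=6 tape=0__0__[0]_   (R,0)→(R,0,→)
state=R head=7 tape=0__0__0[_]   (R,_)→(Q,0,←)
state=Q head=6 tape=0__0__[0]0
No transition is defined for (Q, 0); M halts in state Q.

Q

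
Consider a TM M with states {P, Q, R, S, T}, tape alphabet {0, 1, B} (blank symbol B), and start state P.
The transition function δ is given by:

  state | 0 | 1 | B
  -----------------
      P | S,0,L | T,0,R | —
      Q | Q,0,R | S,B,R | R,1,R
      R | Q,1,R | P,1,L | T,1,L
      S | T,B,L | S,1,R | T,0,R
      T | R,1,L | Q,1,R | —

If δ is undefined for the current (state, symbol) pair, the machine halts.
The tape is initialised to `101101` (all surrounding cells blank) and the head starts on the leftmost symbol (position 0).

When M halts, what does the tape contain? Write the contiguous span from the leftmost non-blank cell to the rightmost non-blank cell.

1B11011B0

state=P head=0 tape=[1]01101BBBB   (P,1)→(T,0,R)
state=T head=1 tape=0[0]1101BBBB   (T,0)→(R,1,L)
state=R head=0 tape=[0]11101BBBB   (R,0)→(Q,1,R)
state=Q head=1 tape=1[1]1101BBBB   (Q,1)→(S,B,R)
state=S head=2 tape=1B[1]101BBBB   (S,1)→(S,1,R)
state=S head=3 tape=1B1[1]01BBBB   (S,1)→(S,1,R)
state=S head=4 tape=1B11[0]1BBBB   (S,0)→(T,B,L)
state=T head=3 tape=1B1[1]B1BBBB   (T,1)→(Q,1,R)
state=Q head=4 tape=1B11[B]1BBBB   (Q,B)→(R,1,R)
state=R head=5 tape=1B111[1]BBBB   (R,1)→(P,1,L)
state=P head=4 tape=1B11[1]1BBBB   (P,1)→(T,0,R)
state=T head=5 tape=1B110[1]BBBB   (T,1)→(Q,1,R)
state=Q head=6 tape=1B1101[B]BBB   (Q,B)→(R,1,R)
state=R head=7 tape=1B11011[B]BB   (R,B)→(T,1,L)
state=T head=6 tape=1B1101[1]1BB   (T,1)→(Q,1,R)
state=Q head=7 tape=1B11011[1]BB   (Q,1)→(S,B,R)
state=S head=8 tape=1B11011B[B]B   (S,B)→(T,0,R)
state=T head=9 tape=1B11011B0[B]
The non-blank tape span at halt is 1B11011B0.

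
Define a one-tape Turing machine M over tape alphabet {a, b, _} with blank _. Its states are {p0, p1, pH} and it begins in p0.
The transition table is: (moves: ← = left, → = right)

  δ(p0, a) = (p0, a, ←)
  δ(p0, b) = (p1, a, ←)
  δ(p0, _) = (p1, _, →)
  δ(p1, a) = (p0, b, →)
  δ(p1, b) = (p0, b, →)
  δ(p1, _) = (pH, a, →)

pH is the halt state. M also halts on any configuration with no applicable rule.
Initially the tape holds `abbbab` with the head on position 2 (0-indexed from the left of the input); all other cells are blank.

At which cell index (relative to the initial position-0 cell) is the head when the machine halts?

0

state=p0 head=2 tape=_ab[b]bab   (p0,b)→(p1,a,←)
state=p1 head=1 tape=_a[b]abab   (p1,b)→(p0,b,→)
state=p0 head=2 tape=_ab[a]bab   (p0,a)→(p0,a,←)
state=p0 head=1 tape=_a[b]abab   (p0,b)→(p1,a,←)
state=p1 head=0 tape=_[a]aabab   (p1,a)→(p0,b,→)
state=p0 head=1 tape=_b[a]abab   (p0,a)→(p0,a,←)
state=p0 head=0 tape=_[b]aabab   (p0,b)→(p1,a,←)
state=p1 head=-1 tape=[_]aaabab   (p1,_)→(pH,a,→)
state=pH head=0 tape=a[a]aabab
At halt the head is at cell 0.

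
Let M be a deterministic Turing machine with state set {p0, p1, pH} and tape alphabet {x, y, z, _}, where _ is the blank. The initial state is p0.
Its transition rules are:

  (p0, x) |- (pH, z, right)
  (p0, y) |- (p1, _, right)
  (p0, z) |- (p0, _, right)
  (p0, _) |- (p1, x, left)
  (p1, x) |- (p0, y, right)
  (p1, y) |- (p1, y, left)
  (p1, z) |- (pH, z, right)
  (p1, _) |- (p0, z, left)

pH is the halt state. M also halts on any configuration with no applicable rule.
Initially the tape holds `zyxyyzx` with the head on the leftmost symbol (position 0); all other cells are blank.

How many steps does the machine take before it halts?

8

p0 | [z]yxyyzx   read z → write _, move right, go to p0
p0 | _[y]xyyzx   read y → write _, move right, go to p1
p1 | __[x]yyzx   read x → write y, move right, go to p0
p0 | __y[y]yzx   read y → write _, move right, go to p1
p1 | __y_[y]zx   read y → write y, move left, go to p1
p1 | __y[_]yzx   read _ → write z, move left, go to p0
p0 | __[y]zyzx   read y → write _, move right, go to p1
p1 | ___[z]yzx   read z → write z, move right, go to pH
pH | ___z[y]zx
M halts after 8 transitions.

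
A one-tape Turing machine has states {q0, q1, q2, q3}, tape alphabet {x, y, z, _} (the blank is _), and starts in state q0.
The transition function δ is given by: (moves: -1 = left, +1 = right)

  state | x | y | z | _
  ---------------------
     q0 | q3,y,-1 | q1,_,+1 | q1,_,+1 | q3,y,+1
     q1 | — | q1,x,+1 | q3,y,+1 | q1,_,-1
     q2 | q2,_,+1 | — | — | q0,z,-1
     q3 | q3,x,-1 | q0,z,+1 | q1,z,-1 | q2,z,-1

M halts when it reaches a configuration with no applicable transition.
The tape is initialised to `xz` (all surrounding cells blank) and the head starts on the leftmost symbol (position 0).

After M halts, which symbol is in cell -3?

x

state=q0 head=0 tape=___[x]z_   (q0,x)→(q3,y,-1)
state=q3 head=-1 tape=__[_]yz_   (q3,_)→(q2,z,-1)
state=q2 head=-2 tape=_[_]zyz_   (q2,_)→(q0,z,-1)
state=q0 head=-3 tape=[_]zzyz_   (q0,_)→(q3,y,+1)
state=q3 head=-2 tape=y[z]zyz_   (q3,z)→(q1,z,-1)
state=q1 head=-3 tape=[y]zzyz_   (q1,y)→(q1,x,+1)
state=q1 head=-2 tape=x[z]zyz_   (q1,z)→(q3,y,+1)
state=q3 head=-1 tape=xy[z]yz_   (q3,z)→(q1,z,-1)
state=q1 head=-2 tape=x[y]zyz_   (q1,y)→(q1,x,+1)
state=q1 head=-1 tape=xx[z]yz_   (q1,z)→(q3,y,+1)
state=q3 head=0 tape=xxy[y]z_   (q3,y)→(q0,z,+1)
state=q0 head=1 tape=xxyz[z]_   (q0,z)→(q1,_,+1)
state=q1 head=2 tape=xxyz_[_]   (q1,_)→(q1,_,-1)
state=q1 head=1 tape=xxyz[_]_   (q1,_)→(q1,_,-1)
state=q1 head=0 tape=xxy[z]__   (q1,z)→(q3,y,+1)
state=q3 head=1 tape=xxyy[_]_   (q3,_)→(q2,z,-1)
state=q2 head=0 tape=xxy[y]z_
Cell -3 holds x when M halts.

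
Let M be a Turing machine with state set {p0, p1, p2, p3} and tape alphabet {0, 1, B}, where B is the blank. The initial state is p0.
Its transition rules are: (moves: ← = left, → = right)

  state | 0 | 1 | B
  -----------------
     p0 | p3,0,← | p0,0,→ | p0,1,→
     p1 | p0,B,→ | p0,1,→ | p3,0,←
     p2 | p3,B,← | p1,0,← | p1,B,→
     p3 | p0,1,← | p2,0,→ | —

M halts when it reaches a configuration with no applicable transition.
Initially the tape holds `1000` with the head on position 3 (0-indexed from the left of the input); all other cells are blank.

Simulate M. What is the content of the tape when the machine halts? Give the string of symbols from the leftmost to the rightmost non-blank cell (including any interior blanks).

01010

p0 | BB100[0]   read 0 → write 0, move ←, go to p3
p3 | BB10[0]0   read 0 → write 1, move ←, go to p0
p0 | BB1[0]10   read 0 → write 0, move ←, go to p3
p3 | BB[1]010   read 1 → write 0, move →, go to p2
p2 | BB0[0]10   read 0 → write B, move ←, go to p3
p3 | BB[0]B10   read 0 → write 1, move ←, go to p0
p0 | B[B]1B10   read B → write 1, move →, go to p0
p0 | B1[1]B10   read 1 → write 0, move →, go to p0
p0 | B10[B]10   read B → write 1, move →, go to p0
p0 | B101[1]0   read 1 → write 0, move →, go to p0
p0 | B1010[0]   read 0 → write 0, move ←, go to p3
p3 | B101[0]0   read 0 → write 1, move ←, go to p0
p0 | B10[1]10   read 1 → write 0, move →, go to p0
p0 | B100[1]0   read 1 → write 0, move →, go to p0
p0 | B1000[0]   read 0 → write 0, move ←, go to p3
p3 | B100[0]0   read 0 → write 1, move ←, go to p0
p0 | B10[0]10   read 0 → write 0, move ←, go to p3
p3 | B1[0]010   read 0 → write 1, move ←, go to p0
p0 | B[1]1010   read 1 → write 0, move →, go to p0
p0 | B0[1]010   read 1 → write 0, move →, go to p0
p0 | B00[0]10   read 0 → write 0, move ←, go to p3
p3 | B0[0]010   read 0 → write 1, move ←, go to p0
p0 | B[0]1010   read 0 → write 0, move ←, go to p3
p3 | [B]01010
The non-blank tape span at halt is 01010.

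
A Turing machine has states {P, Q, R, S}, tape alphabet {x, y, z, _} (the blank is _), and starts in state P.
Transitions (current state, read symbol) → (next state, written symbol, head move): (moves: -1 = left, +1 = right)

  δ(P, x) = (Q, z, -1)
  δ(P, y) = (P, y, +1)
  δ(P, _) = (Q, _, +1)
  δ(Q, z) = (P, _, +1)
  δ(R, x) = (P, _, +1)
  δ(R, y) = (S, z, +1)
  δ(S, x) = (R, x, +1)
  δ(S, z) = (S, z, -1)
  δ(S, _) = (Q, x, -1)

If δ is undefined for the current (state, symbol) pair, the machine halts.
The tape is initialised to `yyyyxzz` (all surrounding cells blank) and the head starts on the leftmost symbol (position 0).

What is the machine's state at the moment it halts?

P | [y]yyyxzz   read y → write y, move +1, go to P
P | y[y]yyxzz   read y → write y, move +1, go to P
P | yy[y]yxzz   read y → write y, move +1, go to P
P | yyy[y]xzz   read y → write y, move +1, go to P
P | yyyy[x]zz   read x → write z, move -1, go to Q
Q | yyy[y]zzz
No transition is defined for (Q, y); M halts in state Q.

Q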